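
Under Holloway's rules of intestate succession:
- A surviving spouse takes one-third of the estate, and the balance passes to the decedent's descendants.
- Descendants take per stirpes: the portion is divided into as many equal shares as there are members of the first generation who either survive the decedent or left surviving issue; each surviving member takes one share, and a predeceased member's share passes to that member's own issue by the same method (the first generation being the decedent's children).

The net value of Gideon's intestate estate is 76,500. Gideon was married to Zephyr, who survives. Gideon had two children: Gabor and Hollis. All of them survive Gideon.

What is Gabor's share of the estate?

Zephyr takes one-third of 76,500 = 25,500. The remaining 51,000 passes to the descendants.
The descendants' portion (51,000) is divided into 2 shares of 25,500: Gabor and Hollis each take 25,500.

Gabor receives 25,500.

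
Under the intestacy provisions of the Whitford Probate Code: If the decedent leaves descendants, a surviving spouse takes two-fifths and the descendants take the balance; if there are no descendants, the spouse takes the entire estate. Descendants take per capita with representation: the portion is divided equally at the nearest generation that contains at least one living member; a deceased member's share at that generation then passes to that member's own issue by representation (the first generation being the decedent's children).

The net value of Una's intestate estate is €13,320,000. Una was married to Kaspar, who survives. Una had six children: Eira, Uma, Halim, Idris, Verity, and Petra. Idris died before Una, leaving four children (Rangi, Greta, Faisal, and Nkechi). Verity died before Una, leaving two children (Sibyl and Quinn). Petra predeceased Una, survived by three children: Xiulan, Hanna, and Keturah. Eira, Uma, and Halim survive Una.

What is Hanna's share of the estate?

Hanna receives €444,000.

Kaspar takes two-fifths of €13,320,000 = €5,328,000. The remaining €7,992,000 passes to the descendants.
The descendants' portion (€7,992,000) is divided into 6 shares of €1,332,000: Eira, Uma, and Halim each take €1,332,000; Idris's €1,332,000 share passes to Idris's issue; Verity's €1,332,000 share passes to Verity's issue; Petra's €1,332,000 share passes to Petra's issue.
Idris's share (€1,332,000) is divided into 4 shares of €333,000: Rangi, Greta, Faisal, and Nkechi each take €333,000.
Verity's share (€1,332,000) is divided into 2 shares of €666,000: Sibyl and Quinn each take €666,000.
Petra's share (€1,332,000) is divided into 3 shares of €444,000: Xiulan, Hanna, and Keturah each take €444,000.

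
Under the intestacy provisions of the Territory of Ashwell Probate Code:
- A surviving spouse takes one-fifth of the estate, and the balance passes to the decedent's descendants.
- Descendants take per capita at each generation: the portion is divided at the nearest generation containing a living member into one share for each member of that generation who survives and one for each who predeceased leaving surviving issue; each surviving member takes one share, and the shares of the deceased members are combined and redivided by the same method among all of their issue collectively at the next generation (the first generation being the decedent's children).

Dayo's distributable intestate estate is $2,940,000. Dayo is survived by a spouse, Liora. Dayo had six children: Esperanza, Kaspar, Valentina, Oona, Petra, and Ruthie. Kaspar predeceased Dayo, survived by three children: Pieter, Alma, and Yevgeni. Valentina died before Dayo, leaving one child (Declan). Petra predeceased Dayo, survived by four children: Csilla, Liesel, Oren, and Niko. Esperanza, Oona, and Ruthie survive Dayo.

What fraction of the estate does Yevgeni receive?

Liora takes one-fifth of $2,940,000 = $588,000. The remaining $2,352,000 passes to the descendants.
The descendants' portion ($2,352,000) is divided at the children's generation into 6 shares of $392,000. Esperanza, Oona, and Ruthie each take $392,000. The 3 shares of the deceased (Kaspar, Valentina, and Petra) are combined into a pool of $1,176,000.
That pool ($1,176,000) is divided at the grandchildren's generation equally among Pieter, Alma, Yevgeni, Declan, Csilla, Liesel, Oren, and Niko: $147,000 each.

Yevgeni receives 1/20 of the estate.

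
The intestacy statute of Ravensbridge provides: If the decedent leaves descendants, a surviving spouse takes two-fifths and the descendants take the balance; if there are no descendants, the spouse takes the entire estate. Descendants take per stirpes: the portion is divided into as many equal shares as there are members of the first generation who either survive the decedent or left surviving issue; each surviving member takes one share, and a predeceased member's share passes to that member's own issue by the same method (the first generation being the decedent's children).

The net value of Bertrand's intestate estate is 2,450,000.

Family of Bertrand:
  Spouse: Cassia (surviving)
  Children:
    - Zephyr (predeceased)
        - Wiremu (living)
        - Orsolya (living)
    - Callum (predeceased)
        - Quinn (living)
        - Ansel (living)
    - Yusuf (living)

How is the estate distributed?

Cassia takes two-fifths of 2,450,000 = 980,000. The remaining 1,470,000 passes to the descendants.
The descendants' portion (1,470,000) is divided into 3 shares of 490,000: Yusuf takes 490,000; Zephyr's 490,000 share passes to Zephyr's issue; Callum's 490,000 share passes to Callum's issue.
Zephyr's share (490,000) is divided into 2 shares of 245,000: Wiremu and Orsolya each take 245,000.
Callum's share (490,000) is divided into 2 shares of 245,000: Quinn and Ansel each take 245,000.

Cassia: 980,000; Wiremu: 245,000; Orsolya: 245,000; Quinn: 245,000; Ansel: 245,000; Yusuf: 490,000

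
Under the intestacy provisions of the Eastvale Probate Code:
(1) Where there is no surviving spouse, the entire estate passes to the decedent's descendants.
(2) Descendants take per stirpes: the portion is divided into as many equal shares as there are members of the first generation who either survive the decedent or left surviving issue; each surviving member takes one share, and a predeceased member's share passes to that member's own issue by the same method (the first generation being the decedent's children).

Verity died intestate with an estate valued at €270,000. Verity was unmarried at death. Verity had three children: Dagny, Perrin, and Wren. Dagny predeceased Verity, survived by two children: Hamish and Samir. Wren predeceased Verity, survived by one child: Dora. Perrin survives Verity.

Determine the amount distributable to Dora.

The entire €270,000 passes to the descendants.
That amount (€270,000) is divided into 3 shares of €90,000: Perrin takes €90,000; Dagny's €90,000 share passes to Dagny's issue; Wren's €90,000 share passes to Wren's issue.
Dagny's share (€90,000) is divided into 2 shares of €45,000: Hamish and Samir each take €45,000.
Wren's share (€90,000) passes entirely to Dora.

Dora receives €90,000.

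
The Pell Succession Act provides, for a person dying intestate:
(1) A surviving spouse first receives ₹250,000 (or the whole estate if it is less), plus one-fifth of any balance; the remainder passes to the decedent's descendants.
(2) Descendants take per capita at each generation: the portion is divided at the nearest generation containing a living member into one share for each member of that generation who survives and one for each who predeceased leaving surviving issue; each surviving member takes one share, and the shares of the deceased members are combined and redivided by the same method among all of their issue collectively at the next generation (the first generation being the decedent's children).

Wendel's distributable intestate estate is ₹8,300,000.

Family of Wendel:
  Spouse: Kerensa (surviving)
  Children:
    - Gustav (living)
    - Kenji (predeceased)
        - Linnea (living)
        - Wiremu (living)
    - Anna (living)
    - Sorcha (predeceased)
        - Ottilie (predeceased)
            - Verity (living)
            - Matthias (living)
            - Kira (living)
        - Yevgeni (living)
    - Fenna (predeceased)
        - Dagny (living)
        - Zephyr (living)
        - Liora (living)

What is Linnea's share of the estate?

Kerensa first takes ₹250,000, leaving a balance of ₹8,050,000. Kerensa then takes one-fifth of the balance (₹1,610,000), for a total of ₹1,860,000. The remaining ₹6,440,000 passes to the descendants.
The descendants' portion (₹6,440,000) is divided at the children's generation into 5 shares of ₹1,288,000. Gustav and Anna each take ₹1,288,000. The 3 shares of the deceased (Kenji, Sorcha, and Fenna) are combined into a pool of ₹3,864,000.
That pool (₹3,864,000) is divided at the grandchildren's generation into 7 shares of ₹552,000. Linnea, Wiremu, Yevgeni, Dagny, Zephyr, and Liora each take ₹552,000. The remaining share for the deceased Ottilie (₹552,000) is carried to the next generation.
That pool (₹552,000) is divided at the great-grandchildren's generation equally among Verity, Matthias, and Kira: ₹184,000 each.

Linnea receives ₹552,000.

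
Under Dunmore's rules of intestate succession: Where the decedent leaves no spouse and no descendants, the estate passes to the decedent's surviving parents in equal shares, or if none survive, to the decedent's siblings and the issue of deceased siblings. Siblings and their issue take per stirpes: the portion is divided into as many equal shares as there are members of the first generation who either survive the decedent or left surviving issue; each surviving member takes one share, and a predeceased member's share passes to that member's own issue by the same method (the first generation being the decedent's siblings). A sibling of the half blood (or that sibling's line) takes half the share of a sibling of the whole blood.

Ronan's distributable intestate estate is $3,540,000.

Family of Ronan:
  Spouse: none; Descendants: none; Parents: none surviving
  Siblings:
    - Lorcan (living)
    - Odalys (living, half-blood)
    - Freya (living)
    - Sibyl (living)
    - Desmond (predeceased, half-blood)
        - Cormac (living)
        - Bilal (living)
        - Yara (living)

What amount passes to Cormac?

The entire $3,540,000 passes to the siblings and their issue.
Counting each half-blood sibling's line as half a unit, there are 4 units in $3,540,000, so one unit is $885,000. Whole-blood lines (Lorcan, Freya, and Sibyl) take $885,000 each; half-blood lines (Odalys and Desmond) take $442,500 each.
Desmond's share ($442,500) is divided into 3 shares of $147,500: Cormac, Bilal, and Yara each take $147,500.

Cormac receives $147,500.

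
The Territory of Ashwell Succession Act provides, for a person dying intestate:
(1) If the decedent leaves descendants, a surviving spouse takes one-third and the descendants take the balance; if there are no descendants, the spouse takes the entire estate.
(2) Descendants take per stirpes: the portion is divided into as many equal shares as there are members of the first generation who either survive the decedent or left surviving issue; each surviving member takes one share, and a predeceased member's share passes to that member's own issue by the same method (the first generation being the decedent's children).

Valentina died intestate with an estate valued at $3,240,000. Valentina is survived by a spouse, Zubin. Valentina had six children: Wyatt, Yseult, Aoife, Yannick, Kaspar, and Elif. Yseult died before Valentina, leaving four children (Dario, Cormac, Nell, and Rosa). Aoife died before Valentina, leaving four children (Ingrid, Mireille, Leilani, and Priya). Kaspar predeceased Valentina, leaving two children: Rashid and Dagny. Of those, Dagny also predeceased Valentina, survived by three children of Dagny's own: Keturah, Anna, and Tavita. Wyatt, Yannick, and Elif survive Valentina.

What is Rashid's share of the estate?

Zubin takes one-third of $3,240,000 = $1,080,000. The remaining $2,160,000 passes to the descendants.
The descendants' portion ($2,160,000) is divided into 6 shares of $360,000: Wyatt, Yannick, and Elif each take $360,000; Yseult's $360,000 share passes to Yseult's issue; Aoife's $360,000 share passes to Aoife's issue; Kaspar's $360,000 share passes to Kaspar's issue.
Yseult's share ($360,000) is divided into 4 shares of $90,000: Dario, Cormac, Nell, and Rosa each take $90,000.
Aoife's share ($360,000) is divided into 4 shares of $90,000: Ingrid, Mireille, Leilani, and Priya each take $90,000.
Kaspar's share ($360,000) is divided into 2 shares of $180,000: Rashid takes $180,000; Dagny's $180,000 share passes to Dagny's issue.
Dagny's share ($180,000) is divided into 3 shares of $60,000: Keturah, Anna, and Tavita each take $60,000.

Rashid receives $180,000.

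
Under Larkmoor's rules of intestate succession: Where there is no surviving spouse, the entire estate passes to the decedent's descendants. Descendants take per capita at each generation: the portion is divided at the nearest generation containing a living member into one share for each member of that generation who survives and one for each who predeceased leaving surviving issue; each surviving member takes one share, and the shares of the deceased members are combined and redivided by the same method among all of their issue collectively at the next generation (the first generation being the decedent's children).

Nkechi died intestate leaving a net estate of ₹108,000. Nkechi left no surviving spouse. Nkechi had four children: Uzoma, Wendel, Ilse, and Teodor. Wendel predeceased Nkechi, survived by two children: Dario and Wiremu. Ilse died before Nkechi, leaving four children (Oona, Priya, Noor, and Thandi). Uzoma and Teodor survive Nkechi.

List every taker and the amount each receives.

The entire ₹108,000 passes to the descendants.
That amount (₹108,000) is divided at the children's generation into 4 shares of ₹27,000. Uzoma and Teodor each take ₹27,000. The 2 shares of the deceased (Wendel and Ilse) are combined into a pool of ₹54,000.
That pool (₹54,000) is divided at the grandchildren's generation equally among Dario, Wiremu, Oona, Priya, Noor, and Thandi: ₹9,000 each.

Uzoma: ₹27,000; Dario: ₹9,000; Wiremu: ₹9,000; Oona: ₹9,000; Priya: ₹9,000; Noor: ₹9,000; Thandi: ₹9,000; Teodor: ₹27,000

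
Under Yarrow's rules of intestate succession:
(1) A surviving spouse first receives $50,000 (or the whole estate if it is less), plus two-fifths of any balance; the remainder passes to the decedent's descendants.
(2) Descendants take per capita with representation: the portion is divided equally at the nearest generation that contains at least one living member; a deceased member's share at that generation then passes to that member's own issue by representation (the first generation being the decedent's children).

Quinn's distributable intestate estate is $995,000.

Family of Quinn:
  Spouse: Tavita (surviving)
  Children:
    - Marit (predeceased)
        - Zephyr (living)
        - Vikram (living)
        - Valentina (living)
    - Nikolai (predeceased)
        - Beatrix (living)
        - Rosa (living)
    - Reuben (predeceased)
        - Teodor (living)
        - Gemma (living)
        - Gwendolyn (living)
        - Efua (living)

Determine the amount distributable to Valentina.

Valentina receives $63,000.

Tavita first takes $50,000, leaving a balance of $945,000. Tavita then takes two-fifths of the balance ($378,000), for a total of $428,000. The remaining $567,000 passes to the descendants.
No child survives, so the initial division is made at the grandchildren's generation.
The descendants' portion ($567,000) is divided into 9 shares of $63,000: Zephyr, Vikram, Valentina, Beatrix, Rosa, Teodor, Gemma, Gwendolyn, and Efua each take $63,000.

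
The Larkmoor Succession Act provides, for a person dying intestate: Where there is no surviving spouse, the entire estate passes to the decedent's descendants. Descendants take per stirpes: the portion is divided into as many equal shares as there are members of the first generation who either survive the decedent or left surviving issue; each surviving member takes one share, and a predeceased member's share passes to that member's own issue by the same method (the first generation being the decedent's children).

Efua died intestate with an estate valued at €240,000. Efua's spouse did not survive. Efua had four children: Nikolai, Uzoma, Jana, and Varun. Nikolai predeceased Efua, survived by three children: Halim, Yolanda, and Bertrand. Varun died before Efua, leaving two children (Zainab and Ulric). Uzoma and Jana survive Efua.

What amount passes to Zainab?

Zainab receives €30,000.

The entire €240,000 passes to the descendants.
That amount (€240,000) is divided into 4 shares of €60,000: Uzoma and Jana each take €60,000; Nikolai's €60,000 share passes to Nikolai's issue; Varun's €60,000 share passes to Varun's issue.
Nikolai's share (€60,000) is divided into 3 shares of €20,000: Halim, Yolanda, and Bertrand each take €20,000.
Varun's share (€60,000) is divided into 2 shares of €30,000: Zainab and Ulric each take €30,000.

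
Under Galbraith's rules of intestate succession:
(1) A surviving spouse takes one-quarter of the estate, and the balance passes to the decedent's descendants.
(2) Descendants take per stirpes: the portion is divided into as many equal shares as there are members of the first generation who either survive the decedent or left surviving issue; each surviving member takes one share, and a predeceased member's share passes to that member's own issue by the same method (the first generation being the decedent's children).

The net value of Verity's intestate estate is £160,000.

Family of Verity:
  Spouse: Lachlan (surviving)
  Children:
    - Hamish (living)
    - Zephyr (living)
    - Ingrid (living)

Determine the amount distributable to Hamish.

Lachlan takes one-quarter of £160,000 = £40,000. The remaining £120,000 passes to the descendants.
The descendants' portion (£120,000) is divided into 3 shares of £40,000: Hamish, Zephyr, and Ingrid each take £40,000.

Hamish receives £40,000.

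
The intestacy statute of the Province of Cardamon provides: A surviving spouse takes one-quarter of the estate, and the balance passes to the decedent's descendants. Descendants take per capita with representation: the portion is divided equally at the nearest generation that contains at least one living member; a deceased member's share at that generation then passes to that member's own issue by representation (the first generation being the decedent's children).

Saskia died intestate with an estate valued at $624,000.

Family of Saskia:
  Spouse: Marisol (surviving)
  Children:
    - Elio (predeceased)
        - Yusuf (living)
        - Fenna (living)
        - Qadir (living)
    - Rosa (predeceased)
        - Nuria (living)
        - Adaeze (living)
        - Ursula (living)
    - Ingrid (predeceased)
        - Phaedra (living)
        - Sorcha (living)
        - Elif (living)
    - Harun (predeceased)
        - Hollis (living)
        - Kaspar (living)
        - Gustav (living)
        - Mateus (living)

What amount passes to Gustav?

Marisol takes one-quarter of $624,000 = $156,000. The remaining $468,000 passes to the descendants.
No child survives, so the initial division is made at the grandchildren's generation.
The descendants' portion ($468,000) is divided into 13 shares of $36,000: Yusuf, Fenna, Qadir, Nuria, Adaeze, Ursula, Phaedra, Sorcha, Elif, Hollis, Kaspar, Gustav, and Mateus each take $36,000.

Gustav receives $36,000.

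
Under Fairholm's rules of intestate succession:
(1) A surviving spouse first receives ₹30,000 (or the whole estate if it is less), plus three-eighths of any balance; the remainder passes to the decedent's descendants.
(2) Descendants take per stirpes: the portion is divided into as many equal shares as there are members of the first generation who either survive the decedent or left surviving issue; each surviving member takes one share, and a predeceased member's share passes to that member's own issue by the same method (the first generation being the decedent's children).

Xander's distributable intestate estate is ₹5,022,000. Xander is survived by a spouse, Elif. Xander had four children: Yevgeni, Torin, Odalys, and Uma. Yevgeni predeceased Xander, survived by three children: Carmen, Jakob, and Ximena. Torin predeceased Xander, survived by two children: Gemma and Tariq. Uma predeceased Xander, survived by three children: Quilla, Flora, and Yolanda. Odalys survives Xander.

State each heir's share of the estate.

Elif first takes ₹30,000, leaving a balance of ₹4,992,000. Elif then takes three-eighths of the balance (₹1,872,000), for a total of ₹1,902,000. The remaining ₹3,120,000 passes to the descendants.
The descendants' portion (₹3,120,000) is divided into 4 shares of ₹780,000: Odalys takes ₹780,000; Yevgeni's ₹780,000 share passes to Yevgeni's issue; Torin's ₹780,000 share passes to Torin's issue; Uma's ₹780,000 share passes to Uma's issue.
Yevgeni's share (₹780,000) is divided into 3 shares of ₹260,000: Carmen, Jakob, and Ximena each take ₹260,000.
Torin's share (₹780,000) is divided into 2 shares of ₹390,000: Gemma and Tariq each take ₹390,000.
Uma's share (₹780,000) is divided into 3 shares of ₹260,000: Quilla, Flora, and Yolanda each take ₹260,000.

Elif: ₹1,902,000; Carmen: ₹260,000; Jakob: ₹260,000; Ximena: ₹260,000; Gemma: ₹390,000; Tariq: ₹390,000; Odalys: ₹780,000; Quilla: ₹260,000; Flora: ₹260,000; Yolanda: ₹260,000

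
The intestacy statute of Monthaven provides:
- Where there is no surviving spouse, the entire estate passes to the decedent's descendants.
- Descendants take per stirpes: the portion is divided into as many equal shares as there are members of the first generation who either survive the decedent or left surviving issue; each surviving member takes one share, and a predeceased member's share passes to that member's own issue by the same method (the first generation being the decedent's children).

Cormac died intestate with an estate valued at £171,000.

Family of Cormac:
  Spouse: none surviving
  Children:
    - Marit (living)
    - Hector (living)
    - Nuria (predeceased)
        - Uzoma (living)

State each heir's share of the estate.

Marit: £57,000; Hector: £57,000; Uzoma: £57,000

The entire £171,000 passes to the descendants.
That amount (£171,000) is divided into 3 shares of £57,000: Marit and Hector each take £57,000; Nuria's £57,000 share passes to Nuria's issue.
Nuria's share (£57,000) passes entirely to Uzoma.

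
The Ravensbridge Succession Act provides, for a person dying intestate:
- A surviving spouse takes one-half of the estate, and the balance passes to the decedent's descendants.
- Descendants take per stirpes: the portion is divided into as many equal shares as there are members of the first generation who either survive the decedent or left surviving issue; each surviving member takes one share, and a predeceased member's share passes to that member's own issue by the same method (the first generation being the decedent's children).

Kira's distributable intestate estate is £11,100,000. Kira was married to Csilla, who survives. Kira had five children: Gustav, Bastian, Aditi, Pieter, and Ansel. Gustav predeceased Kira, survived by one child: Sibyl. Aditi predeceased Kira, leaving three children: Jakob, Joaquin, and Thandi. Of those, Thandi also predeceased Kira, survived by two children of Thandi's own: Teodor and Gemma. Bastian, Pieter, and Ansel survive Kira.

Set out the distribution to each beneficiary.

Csilla: £5,550,000; Sibyl: £1,110,000; Bastian: £1,110,000; Jakob: £370,000; Joaquin: £370,000; Teodor: £185,000; Gemma: £185,000; Pieter: £1,110,000; Ansel: £1,110,000

Csilla takes one-half of £11,100,000 = £5,550,000. The remaining £5,550,000 passes to the descendants.
The descendants' portion (£5,550,000) is divided into 5 shares of £1,110,000: Bastian, Pieter, and Ansel each take £1,110,000; Gustav's £1,110,000 share passes to Gustav's issue; Aditi's £1,110,000 share passes to Aditi's issue.
Gustav's share (£1,110,000) passes entirely to Sibyl.
Aditi's share (£1,110,000) is divided into 3 shares of £370,000: Jakob and Joaquin each take £370,000; Thandi's £370,000 share passes to Thandi's issue.
Thandi's share (£370,000) is divided into 2 shares of £185,000: Teodor and Gemma each take £185,000.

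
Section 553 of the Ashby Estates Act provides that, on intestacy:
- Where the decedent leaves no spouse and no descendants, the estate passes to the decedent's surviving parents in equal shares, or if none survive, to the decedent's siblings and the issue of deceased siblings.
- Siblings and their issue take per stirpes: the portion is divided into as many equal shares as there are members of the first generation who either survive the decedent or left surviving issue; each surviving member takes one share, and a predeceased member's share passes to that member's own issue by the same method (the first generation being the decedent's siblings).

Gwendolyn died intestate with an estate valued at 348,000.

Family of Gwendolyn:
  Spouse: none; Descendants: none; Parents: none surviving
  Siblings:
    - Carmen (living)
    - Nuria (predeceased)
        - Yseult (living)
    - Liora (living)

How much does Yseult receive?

Yseult receives 116,000.

The entire 348,000 passes to the siblings and their issue.
That amount (348,000) is divided into 3 shares of 116,000: Carmen and Liora each take 116,000; Nuria's 116,000 share passes to Nuria's issue.
Nuria's share (116,000) passes entirely to Yseult.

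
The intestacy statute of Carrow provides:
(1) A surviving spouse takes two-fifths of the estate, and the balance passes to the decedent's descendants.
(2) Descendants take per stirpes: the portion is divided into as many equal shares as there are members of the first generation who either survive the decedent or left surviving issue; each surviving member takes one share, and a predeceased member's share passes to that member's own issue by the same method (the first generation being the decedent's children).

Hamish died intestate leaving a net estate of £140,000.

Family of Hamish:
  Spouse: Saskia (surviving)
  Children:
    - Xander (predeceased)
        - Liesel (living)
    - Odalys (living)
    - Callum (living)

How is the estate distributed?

Saskia takes two-fifths of £140,000 = £56,000. The remaining £84,000 passes to the descendants.
The descendants' portion (£84,000) is divided into 3 shares of £28,000: Odalys and Callum each take £28,000; Xander's £28,000 share passes to Xander's issue.
Xander's share (£28,000) passes entirely to Liesel.

Saskia: £56,000; Liesel: £28,000; Odalys: £28,000; Callum: £28,000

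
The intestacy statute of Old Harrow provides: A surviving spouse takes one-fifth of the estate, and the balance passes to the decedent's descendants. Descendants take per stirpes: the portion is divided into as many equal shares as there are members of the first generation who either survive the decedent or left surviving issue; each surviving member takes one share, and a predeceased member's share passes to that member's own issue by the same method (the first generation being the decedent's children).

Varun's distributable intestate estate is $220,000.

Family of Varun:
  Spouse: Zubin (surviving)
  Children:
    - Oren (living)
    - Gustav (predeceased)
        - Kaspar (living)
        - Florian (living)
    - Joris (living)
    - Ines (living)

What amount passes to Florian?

Florian receives $22,000.

Zubin takes one-fifth of $220,000 = $44,000. The remaining $176,000 passes to the descendants.
The descendants' portion ($176,000) is divided into 4 shares of $44,000: Oren, Joris, and Ines each take $44,000; Gustav's $44,000 share passes to Gustav's issue.
Gustav's share ($44,000) is divided into 2 shares of $22,000: Kaspar and Florian each take $22,000.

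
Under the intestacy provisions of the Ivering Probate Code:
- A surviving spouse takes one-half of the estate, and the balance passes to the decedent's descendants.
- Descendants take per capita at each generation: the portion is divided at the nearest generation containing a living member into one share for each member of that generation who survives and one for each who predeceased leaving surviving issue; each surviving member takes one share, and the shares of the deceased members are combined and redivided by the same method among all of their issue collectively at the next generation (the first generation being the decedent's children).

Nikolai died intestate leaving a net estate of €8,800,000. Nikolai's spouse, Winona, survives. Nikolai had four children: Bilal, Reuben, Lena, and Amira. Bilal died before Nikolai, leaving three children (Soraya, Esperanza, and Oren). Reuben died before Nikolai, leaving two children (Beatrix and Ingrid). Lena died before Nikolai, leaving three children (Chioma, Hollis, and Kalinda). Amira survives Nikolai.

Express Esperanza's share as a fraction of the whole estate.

Winona takes one-half of €8,800,000 = €4,400,000. The remaining €4,400,000 passes to the descendants.
The descendants' portion (€4,400,000) is divided at the children's generation into 4 shares of €1,100,000. Amira takes €1,100,000. The 3 shares of the deceased (Bilal, Reuben, and Lena) are combined into a pool of €3,300,000.
That pool (€3,300,000) is divided at the grandchildren's generation equally among Soraya, Esperanza, Oren, Beatrix, Ingrid, Chioma, Hollis, and Kalinda: €412,500 each.

Esperanza receives 3/64 of the estate.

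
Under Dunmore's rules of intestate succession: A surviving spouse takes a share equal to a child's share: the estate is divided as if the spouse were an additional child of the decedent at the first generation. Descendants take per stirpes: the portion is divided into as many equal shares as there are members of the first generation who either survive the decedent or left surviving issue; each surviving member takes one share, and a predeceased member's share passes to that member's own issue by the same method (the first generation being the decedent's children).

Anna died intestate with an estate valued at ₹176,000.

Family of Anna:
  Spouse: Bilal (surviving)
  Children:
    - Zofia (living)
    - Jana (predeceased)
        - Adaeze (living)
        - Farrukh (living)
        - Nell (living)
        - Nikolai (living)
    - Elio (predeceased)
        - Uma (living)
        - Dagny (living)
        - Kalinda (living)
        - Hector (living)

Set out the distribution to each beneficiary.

The spouse counts as an additional share at the children's level, so there are 4 primary shares of ₹44,000. Bilal takes one such share (₹44,000).
The children's combined portion (₹132,000) is divided into 3 shares of ₹44,000: Zofia takes ₹44,000; Jana's ₹44,000 share passes to Jana's issue; Elio's ₹44,000 share passes to Elio's issue.
Jana's share (₹44,000) is divided into 4 shares of ₹11,000: Adaeze, Farrukh, Nell, and Nikolai each take ₹11,000.
Elio's share (₹44,000) is divided into 4 shares of ₹11,000: Uma, Dagny, Kalinda, and Hector each take ₹11,000.

Bilal: ₹44,000; Zofia: ₹44,000; Adaeze: ₹11,000; Farrukh: ₹11,000; Nell: ₹11,000; Nikolai: ₹11,000; Uma: ₹11,000; Dagny: ₹11,000; Kalinda: ₹11,000; Hector: ₹11,000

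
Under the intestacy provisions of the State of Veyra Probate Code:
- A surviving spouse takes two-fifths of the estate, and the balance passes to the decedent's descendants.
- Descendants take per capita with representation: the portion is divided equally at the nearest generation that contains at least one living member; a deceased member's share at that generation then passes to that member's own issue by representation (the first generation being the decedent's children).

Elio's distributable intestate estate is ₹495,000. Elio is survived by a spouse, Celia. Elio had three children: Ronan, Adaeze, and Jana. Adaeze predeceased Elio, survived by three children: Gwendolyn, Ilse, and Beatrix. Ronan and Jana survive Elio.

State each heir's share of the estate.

Celia takes two-fifths of ₹495,000 = ₹198,000. The remaining ₹297,000 passes to the descendants.
The descendants' portion (₹297,000) is divided into 3 shares of ₹99,000: Ronan and Jana each take ₹99,000; Adaeze's ₹99,000 share passes to Adaeze's issue.
Adaeze's share (₹99,000) is divided into 3 shares of ₹33,000: Gwendolyn, Ilse, and Beatrix each take ₹33,000.

Celia: ₹198,000; Ronan: ₹99,000; Gwendolyn: ₹33,000; Ilse: ₹33,000; Beatrix: ₹33,000; Jana: ₹99,000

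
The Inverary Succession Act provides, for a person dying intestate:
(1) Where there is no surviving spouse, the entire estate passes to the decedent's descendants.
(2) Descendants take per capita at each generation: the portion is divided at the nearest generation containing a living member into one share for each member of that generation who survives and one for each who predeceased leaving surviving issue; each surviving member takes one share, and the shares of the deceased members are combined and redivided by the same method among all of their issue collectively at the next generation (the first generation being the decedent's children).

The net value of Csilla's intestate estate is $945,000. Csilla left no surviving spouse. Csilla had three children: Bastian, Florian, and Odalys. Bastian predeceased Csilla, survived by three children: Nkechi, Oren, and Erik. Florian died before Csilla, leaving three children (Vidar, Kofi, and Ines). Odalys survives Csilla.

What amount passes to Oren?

Oren receives $105,000.

The entire $945,000 passes to the descendants.
That amount ($945,000) is divided at the children's generation into 3 shares of $315,000. Odalys takes $315,000. The 2 shares of the deceased (Bastian and Florian) are combined into a pool of $630,000.
That pool ($630,000) is divided at the grandchildren's generation equally among Nkechi, Oren, Erik, Vidar, Kofi, and Ines: $105,000 each.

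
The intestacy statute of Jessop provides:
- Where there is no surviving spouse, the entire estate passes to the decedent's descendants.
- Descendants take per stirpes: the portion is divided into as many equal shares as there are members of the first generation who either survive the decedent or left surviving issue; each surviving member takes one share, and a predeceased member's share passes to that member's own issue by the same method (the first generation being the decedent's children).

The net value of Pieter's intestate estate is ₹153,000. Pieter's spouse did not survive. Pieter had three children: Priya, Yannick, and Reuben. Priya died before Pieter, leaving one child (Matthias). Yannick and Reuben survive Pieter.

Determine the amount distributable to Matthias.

The entire ₹153,000 passes to the descendants.
That amount (₹153,000) is divided into 3 shares of ₹51,000: Yannick and Reuben each take ₹51,000; Priya's ₹51,000 share passes to Priya's issue.
Priya's share (₹51,000) passes entirely to Matthias.

Matthias receives ₹51,000.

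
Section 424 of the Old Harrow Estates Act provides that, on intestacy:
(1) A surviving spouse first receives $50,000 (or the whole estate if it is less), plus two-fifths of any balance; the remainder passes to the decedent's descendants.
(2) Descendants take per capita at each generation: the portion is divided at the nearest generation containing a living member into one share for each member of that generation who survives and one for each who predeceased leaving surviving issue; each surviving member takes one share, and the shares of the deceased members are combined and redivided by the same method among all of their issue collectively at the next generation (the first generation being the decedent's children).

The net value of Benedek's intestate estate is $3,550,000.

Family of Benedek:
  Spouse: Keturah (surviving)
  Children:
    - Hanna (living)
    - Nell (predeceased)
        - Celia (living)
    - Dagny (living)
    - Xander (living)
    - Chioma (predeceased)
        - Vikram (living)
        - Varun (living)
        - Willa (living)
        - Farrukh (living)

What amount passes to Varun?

Keturah first takes $50,000, leaving a balance of $3,500,000. Keturah then takes two-fifths of the balance ($1,400,000), for a total of $1,450,000. The remaining $2,100,000 passes to the descendants.
The descendants' portion ($2,100,000) is divided at the children's generation into 5 shares of $420,000. Hanna, Dagny, and Xander each take $420,000. The 2 shares of the deceased (Nell and Chioma) are combined into a pool of $840,000.
That pool ($840,000) is divided at the grandchildren's generation equally among Celia, Vikram, Varun, Willa, and Farrukh: $168,000 each.

Varun receives $168,000.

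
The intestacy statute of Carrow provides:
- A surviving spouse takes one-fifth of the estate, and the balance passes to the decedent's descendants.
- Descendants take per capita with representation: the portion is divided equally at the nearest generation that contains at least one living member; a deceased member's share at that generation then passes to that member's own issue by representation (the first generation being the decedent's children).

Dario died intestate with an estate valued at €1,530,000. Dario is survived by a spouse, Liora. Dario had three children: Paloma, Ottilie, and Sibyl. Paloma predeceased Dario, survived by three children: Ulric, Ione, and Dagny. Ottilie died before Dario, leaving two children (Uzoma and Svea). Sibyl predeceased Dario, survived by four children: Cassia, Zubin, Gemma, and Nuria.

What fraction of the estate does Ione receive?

Ione receives 4/45 of the estate.

Liora takes one-fifth of €1,530,000 = €306,000. The remaining €1,224,000 passes to the descendants.
No child survives, so the initial division is made at the grandchildren's generation.
The descendants' portion (€1,224,000) is divided into 9 shares of €136,000: Ulric, Ione, Dagny, Uzoma, Svea, Cassia, Zubin, Gemma, and Nuria each take €136,000.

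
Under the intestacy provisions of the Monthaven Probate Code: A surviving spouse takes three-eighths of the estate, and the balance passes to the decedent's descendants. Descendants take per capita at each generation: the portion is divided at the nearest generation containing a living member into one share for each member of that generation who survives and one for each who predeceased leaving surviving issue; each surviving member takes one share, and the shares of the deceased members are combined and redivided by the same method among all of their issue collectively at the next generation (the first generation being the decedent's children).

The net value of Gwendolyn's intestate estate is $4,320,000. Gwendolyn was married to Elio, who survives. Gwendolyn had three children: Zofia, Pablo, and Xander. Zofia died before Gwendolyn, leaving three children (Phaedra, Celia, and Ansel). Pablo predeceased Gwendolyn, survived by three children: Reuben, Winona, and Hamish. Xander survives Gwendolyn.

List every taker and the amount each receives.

Elio: $1,620,000; Phaedra: $300,000; Celia: $300,000; Ansel: $300,000; Reuben: $300,000; Winona: $300,000; Hamish: $300,000; Xander: $900,000

Elio takes three-eighths of $4,320,000 = $1,620,000. The remaining $2,700,000 passes to the descendants.
The descendants' portion ($2,700,000) is divided at the children's generation into 3 shares of $900,000. Xander takes $900,000. The 2 shares of the deceased (Zofia and Pablo) are combined into a pool of $1,800,000.
That pool ($1,800,000) is divided at the grandchildren's generation equally among Phaedra, Celia, Ansel, Reuben, Winona, and Hamish: $300,000 each.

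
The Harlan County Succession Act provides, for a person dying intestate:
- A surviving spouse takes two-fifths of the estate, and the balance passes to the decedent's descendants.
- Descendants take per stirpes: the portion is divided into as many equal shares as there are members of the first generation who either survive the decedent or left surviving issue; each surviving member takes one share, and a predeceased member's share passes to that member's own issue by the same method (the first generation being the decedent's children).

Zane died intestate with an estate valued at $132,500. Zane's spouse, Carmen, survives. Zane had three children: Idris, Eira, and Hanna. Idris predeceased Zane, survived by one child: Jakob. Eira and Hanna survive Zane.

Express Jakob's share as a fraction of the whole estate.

Jakob receives 1/5 of the estate.

Carmen takes two-fifths of $132,500 = $53,000. The remaining $79,500 passes to the descendants.
The descendants' portion ($79,500) is divided into 3 shares of $26,500: Eira and Hanna each take $26,500; Idris's $26,500 share passes to Idris's issue.
Idris's share ($26,500) passes entirely to Jakob.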